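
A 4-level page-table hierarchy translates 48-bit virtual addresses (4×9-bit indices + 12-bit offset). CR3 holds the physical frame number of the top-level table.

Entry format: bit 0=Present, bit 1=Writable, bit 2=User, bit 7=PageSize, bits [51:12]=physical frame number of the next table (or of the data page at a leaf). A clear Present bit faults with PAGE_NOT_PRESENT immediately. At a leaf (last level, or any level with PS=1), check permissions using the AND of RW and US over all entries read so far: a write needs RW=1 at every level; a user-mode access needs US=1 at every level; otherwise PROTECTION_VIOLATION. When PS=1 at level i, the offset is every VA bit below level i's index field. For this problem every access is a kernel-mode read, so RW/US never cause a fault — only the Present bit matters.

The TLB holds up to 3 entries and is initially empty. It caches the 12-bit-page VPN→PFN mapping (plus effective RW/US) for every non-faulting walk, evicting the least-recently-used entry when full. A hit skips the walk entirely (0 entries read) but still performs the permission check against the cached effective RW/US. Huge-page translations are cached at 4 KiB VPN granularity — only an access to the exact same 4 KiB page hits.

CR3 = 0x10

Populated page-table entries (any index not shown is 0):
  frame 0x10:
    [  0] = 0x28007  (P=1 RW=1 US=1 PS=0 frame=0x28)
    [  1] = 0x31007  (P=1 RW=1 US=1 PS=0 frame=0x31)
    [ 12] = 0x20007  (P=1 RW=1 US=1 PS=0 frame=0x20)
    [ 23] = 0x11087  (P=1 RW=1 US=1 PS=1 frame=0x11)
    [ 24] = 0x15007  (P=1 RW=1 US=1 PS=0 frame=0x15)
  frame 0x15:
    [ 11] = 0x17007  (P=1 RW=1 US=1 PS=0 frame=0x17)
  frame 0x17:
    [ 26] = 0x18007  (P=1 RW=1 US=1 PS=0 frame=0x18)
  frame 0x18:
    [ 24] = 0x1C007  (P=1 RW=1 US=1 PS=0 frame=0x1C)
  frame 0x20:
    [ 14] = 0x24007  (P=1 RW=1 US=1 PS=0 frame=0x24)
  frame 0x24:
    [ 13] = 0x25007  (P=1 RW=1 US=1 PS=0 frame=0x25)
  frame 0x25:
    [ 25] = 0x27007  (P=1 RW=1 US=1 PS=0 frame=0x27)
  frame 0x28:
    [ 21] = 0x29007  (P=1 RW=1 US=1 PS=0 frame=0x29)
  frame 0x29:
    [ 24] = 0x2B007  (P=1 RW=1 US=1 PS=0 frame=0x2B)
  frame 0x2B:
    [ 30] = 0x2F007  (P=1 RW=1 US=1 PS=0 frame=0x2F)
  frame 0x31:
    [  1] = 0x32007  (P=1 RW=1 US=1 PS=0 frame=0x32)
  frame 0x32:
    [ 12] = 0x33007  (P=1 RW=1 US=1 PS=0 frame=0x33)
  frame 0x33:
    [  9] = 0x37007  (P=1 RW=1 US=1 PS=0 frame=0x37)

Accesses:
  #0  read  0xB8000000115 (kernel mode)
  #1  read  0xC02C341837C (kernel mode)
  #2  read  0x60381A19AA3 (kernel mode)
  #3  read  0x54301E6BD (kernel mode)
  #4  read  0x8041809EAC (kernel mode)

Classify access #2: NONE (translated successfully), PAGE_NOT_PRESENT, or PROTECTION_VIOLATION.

Per-access translation:
#0 VA=0xB8000000115 (r,kernel):
  L0: frame=0x10 idx=23 entry=0x11087 [P=1 RW=1 US=1 PS=1]
  ⇒ phys 0x11115 (huge @L0)  [1 reads]
#1 VA=0xC02C341837C (r,kernel):
  L0: frame=0x10 idx=24 entry=0x15007 [P=1 RW=1 US=1 PS=0]
  L1: frame=0x15 idx=11 entry=0x17007 [P=1 RW=1 US=1 PS=0]
  L2: frame=0x17 idx=26 entry=0x18007 [P=1 RW=1 US=1 PS=0]
  L3: frame=0x18 idx=24 entry=0x1C007 [P=1 RW=1 US=1 PS=0]
  ⇒ phys 0x1C37C  [4 reads]
#2 VA=0x60381A19AA3 (r,kernel):
  L0: frame=0x10 idx=12 entry=0x20007 [P=1 RW=1 US=1 PS=0]
  L1: frame=0x20 idx=14 entry=0x24007 [P=1 RW=1 US=1 PS=0]
  L2: frame=0x24 idx=13 entry=0x25007 [P=1 RW=1 US=1 PS=0]
  L3: frame=0x25 idx=25 entry=0x27007 [P=1 RW=1 US=1 PS=0]
  ⇒ phys 0x27AA3  [4 reads]
#3 VA=0x54301E6BD (r,kernel):
  L0: frame=0x10 idx=0 entry=0x28007 [P=1 RW=1 US=1 PS=0]
  L1: frame=0x28 idx=21 entry=0x29007 [P=1 RW=1 US=1 PS=0]
  L2: frame=0x29 idx=24 entry=0x2B007 [P=1 RW=1 US=1 PS=0]
  L3: frame=0x2B idx=30 entry=0x2F007 [P=1 RW=1 US=1 PS=0]
  ⇒ phys 0x2F6BD  [4 reads]
#4 VA=0x8041809EAC (r,kernel):
  L0: frame=0x10 idx=1 entry=0x31007 [P=1 RW=1 US=1 PS=0]
  L1: frame=0x31 idx=1 entry=0x32007 [P=1 RW=1 US=1 PS=0]
  L2: frame=0x32 idx=12 entry=0x33007 [P=1 RW=1 US=1 PS=0]
  L3: frame=0x33 idx=9 entry=0x37007 [P=1 RW=1 US=1 PS=0]
  ⇒ phys 0x37EAC  [4 reads]

Access #2 fault: NONE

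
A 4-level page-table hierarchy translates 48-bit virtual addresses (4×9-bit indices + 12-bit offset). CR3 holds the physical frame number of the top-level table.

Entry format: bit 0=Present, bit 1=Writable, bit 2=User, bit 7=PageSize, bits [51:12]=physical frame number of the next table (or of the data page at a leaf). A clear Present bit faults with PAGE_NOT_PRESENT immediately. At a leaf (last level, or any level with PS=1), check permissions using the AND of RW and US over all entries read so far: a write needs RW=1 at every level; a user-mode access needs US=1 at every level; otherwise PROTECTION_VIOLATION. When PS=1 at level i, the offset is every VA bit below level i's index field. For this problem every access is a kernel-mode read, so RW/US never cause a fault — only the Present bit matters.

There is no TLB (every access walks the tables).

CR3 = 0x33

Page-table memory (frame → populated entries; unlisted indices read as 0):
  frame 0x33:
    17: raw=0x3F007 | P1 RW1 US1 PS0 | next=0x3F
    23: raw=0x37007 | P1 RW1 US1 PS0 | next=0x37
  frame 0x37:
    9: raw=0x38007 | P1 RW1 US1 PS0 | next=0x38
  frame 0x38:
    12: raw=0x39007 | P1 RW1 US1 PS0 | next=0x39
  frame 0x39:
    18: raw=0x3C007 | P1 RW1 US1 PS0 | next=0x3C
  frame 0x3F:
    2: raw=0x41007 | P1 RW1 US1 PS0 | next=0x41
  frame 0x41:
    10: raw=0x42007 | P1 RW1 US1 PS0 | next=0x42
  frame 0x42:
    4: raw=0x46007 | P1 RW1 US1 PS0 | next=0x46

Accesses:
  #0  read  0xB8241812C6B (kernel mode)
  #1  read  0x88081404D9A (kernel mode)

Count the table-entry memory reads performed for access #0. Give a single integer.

Walk each access:
#0 VA=0xB8241812C6B (r,kernel):
  [0] read 0x33 idx=23: raw=0x37007 flags P=1 W=1 U=1 S=0
  [1] read 0x37 idx=9: raw=0x38007 flags P=1 W=1 U=1 S=0
  [2] read 0x38 idx=12: raw=0x39007 flags P=1 W=1 U=1 S=0
  [3] read 0x39 idx=18: raw=0x3C007 flags P=1 W=1 U=1 S=0
  → PA=0x3CC6B  (4 entries read)
#1 VA=0x88081404D9A (r,kernel):
  [0] read 0x33 idx=17: raw=0x3F007 flags P=1 W=1 U=1 S=0
  [1] read 0x3F idx=2: raw=0x41007 flags P=1 W=1 U=1 S=0
  [2] read 0x41 idx=10: raw=0x42007 flags P=1 W=1 U=1 S=0
  [3] read 0x42 idx=4: raw=0x46007 flags P=1 W=1 U=1 S=0
  → PA=0x46D9A  (4 entries read)

Entries read for #0: 4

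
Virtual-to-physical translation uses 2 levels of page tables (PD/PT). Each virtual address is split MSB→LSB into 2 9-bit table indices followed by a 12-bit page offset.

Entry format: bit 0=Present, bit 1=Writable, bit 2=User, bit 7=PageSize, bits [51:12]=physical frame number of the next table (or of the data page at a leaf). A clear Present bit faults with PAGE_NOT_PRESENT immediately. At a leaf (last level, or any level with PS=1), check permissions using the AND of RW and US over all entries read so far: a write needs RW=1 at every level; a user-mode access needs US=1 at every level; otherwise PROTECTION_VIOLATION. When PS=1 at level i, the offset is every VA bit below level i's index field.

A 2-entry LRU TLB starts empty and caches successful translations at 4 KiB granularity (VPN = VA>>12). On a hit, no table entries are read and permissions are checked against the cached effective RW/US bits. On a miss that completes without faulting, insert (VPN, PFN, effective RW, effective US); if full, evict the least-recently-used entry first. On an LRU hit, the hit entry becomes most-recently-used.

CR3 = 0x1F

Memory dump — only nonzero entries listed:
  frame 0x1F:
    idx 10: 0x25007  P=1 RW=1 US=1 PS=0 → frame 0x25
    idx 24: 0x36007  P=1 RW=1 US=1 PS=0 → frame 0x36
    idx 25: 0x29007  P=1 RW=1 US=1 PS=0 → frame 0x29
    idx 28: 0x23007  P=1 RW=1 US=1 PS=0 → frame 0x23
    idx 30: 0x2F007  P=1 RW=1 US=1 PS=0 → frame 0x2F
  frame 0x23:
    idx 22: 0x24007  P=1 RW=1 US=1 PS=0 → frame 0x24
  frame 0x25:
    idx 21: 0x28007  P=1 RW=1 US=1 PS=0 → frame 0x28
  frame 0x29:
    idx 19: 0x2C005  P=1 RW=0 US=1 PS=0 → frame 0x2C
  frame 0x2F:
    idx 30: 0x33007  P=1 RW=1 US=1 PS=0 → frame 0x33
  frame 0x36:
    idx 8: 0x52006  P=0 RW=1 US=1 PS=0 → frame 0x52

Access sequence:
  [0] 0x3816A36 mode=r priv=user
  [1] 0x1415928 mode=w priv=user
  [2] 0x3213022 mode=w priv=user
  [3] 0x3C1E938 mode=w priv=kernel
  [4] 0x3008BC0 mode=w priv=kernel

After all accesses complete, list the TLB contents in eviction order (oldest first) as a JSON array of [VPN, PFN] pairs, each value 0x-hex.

Walk each access:
#0 VA=0x3816A36 (r,user):
  [0] read 0x1F idx=28: raw=0x23007 flags P=1 W=1 U=1 S=0
  [1] read 0x23 idx=22: raw=0x24007 flags P=1 W=1 U=1 S=0
  ✓ 0x24A36  — 2 lookups
#1 VA=0x1415928 (w,user):
  [0] read 0x1F idx=10: raw=0x25007 flags P=1 W=1 U=1 S=0
  [1] read 0x25 idx=21: raw=0x28007 flags P=1 W=1 U=1 S=0
  ✓ 0x28928  — 2 lookups
#2 VA=0x3213022 (w,user):
  [0] read 0x1F idx=25: raw=0x29007 flags P=1 W=1 U=1 S=0
  [1] read 0x29 idx=19: raw=0x2C005 flags P=1 W=0 U=1 S=0
  ⇒ fault: PROTECTION_VIOLATION  — 2 lookups
#3 VA=0x3C1E938 (w,kernel):
  [0] read 0x1F idx=30: raw=0x2F007 flags P=1 W=1 U=1 S=0
  [1] read 0x2F idx=30: raw=0x33007 flags P=1 W=1 U=1 S=0
  ✓ 0x33938  — 2 lookups
#4 VA=0x3008BC0 (w,kernel):
  [0] read 0x1F idx=24: raw=0x36007 flags P=1 W=1 U=1 S=0
  [1] read 0x36 idx=8: raw=0x52006 flags P=0 W=1 U=1 S=0
  ⇒ fault: PAGE_NOT_PRESENT  — 2 lookups

TLB: [["0x1415", "0x28"], ["0x3C1E", "0x33"]]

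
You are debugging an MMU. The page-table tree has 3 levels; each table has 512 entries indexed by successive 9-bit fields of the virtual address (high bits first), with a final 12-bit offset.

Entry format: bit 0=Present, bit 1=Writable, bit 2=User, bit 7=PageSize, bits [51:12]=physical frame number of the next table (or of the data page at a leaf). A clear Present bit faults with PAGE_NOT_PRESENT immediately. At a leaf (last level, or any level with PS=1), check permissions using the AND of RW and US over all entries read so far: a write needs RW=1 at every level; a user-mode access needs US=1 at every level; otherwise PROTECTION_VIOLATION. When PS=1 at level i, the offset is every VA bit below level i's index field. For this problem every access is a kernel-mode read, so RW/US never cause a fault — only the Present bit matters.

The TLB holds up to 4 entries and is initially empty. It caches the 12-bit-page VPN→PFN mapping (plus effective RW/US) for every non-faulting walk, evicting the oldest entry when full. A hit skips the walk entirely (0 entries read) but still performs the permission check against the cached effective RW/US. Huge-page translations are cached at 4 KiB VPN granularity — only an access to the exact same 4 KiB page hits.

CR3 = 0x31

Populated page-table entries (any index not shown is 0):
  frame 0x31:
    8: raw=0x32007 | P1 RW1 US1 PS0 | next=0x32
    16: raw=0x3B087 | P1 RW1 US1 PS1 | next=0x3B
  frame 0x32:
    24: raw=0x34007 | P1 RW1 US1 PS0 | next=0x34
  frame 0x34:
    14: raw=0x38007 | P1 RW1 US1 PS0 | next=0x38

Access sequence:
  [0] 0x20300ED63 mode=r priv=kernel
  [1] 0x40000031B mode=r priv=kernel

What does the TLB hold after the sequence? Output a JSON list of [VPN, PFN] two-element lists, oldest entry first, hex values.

Trace:
#0 VA=0x20300ED63 (r,kernel):
  L0: frame=0x31 idx=8 entry=0x32007 [P=1 RW=1 US=1 PS=0]
  L1: frame=0x32 idx=24 entry=0x34007 [P=1 RW=1 US=1 PS=0]
  L2: frame=0x34 idx=14 entry=0x38007 [P=1 RW=1 US=1 PS=0]
  ✓ 0x38D63  — 3 lookups
#1 VA=0x40000031B (r,kernel):
  L0: frame=0x31 idx=16 entry=0x3B087 [P=1 RW=1 US=1 PS=1]
  ✓ 0x3B31B (huge @L0)  — 1 lookups

TLB: [["0x20300E", "0x38"], ["0x400000", "0x3B"]]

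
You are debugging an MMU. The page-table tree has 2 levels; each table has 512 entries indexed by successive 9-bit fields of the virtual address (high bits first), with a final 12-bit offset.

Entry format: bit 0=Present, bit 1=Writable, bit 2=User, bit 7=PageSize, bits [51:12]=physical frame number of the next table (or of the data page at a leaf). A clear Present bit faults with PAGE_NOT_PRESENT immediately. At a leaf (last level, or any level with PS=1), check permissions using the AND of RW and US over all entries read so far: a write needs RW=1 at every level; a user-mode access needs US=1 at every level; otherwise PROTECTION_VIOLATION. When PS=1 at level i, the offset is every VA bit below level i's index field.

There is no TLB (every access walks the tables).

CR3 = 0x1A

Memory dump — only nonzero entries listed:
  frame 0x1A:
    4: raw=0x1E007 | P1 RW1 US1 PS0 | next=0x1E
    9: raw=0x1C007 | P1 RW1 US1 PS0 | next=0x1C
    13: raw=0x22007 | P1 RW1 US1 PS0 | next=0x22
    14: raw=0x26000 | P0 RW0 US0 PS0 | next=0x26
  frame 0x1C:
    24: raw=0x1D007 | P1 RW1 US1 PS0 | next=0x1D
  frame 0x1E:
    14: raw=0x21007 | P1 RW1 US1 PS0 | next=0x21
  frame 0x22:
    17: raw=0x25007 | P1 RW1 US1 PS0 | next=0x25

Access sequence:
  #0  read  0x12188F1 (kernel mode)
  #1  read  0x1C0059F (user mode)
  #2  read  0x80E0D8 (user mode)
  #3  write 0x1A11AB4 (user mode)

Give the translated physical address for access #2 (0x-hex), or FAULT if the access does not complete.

Per-access translation:
#0 VA=0x12188F1 (r,kernel):
  [0] read 0x1A idx=9: raw=0x1C007 flags P=1 W=1 U=1 S=0
  [1] read 0x1C idx=24: raw=0x1D007 flags P=1 W=1 U=1 S=0
  ⇒ phys 0x1D8F1  [2 reads]
#1 VA=0x1C0059F (r,user):
  [0] read 0x1A idx=14: raw=0x26000 flags P=0 W=0 U=0 S=0
  ⇒ fault: PAGE_NOT_PRESENT  — 1 lookups
#2 VA=0x80E0D8 (r,user):
  [0] read 0x1A idx=4: raw=0x1E007 flags P=1 W=1 U=1 S=0
  [1] read 0x1E idx=14: raw=0x21007 flags P=1 W=1 U=1 S=0
  ⇒ phys 0x210D8  [2 reads]
#3 VA=0x1A11AB4 (w,user):
  [0] read 0x1A idx=13: raw=0x22007 flags P=1 W=1 U=1 S=0
  [1] read 0x22 idx=17: raw=0x25007 flags P=1 W=1 U=1 S=0
  ⇒ phys 0x25AB4  [2 reads]

Access #2 PA: 0x210D8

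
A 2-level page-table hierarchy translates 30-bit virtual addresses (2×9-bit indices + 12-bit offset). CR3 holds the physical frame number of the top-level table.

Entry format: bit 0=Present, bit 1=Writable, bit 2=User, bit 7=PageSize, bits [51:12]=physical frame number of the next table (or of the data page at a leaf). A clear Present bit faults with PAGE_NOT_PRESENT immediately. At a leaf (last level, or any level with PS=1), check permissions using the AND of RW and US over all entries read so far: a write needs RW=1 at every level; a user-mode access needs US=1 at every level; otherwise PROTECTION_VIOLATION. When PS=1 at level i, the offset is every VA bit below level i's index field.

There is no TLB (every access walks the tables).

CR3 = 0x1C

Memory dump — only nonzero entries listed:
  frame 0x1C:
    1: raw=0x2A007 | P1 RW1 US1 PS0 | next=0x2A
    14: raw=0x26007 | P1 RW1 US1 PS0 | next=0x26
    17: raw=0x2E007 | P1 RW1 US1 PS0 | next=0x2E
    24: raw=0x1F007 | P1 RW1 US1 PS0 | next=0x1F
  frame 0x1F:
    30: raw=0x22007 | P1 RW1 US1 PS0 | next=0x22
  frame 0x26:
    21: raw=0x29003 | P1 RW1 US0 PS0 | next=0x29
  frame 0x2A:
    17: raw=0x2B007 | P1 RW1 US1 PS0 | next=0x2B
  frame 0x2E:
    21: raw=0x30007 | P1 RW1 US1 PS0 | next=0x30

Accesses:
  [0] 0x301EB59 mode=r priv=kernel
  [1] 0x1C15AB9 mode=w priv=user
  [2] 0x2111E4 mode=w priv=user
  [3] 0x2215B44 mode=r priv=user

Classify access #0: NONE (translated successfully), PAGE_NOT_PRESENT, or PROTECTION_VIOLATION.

Per-access translation:
#0 VA=0x301EB59 (r,kernel):
  L0: frame=0x1C idx=24 entry=0x1F007 [P=1 RW=1 US=1 PS=0]
  L1: frame=0x1F idx=30 entry=0x22007 [P=1 RW=1 US=1 PS=0]
  ✓ 0x22B59  — 2 lookups
#1 VA=0x1C15AB9 (w,user):
  L0: frame=0x1C idx=14 entry=0x26007 [P=1 RW=1 US=1 PS=0]
  L1: frame=0x26 idx=21 entry=0x29003 [P=1 RW=1 US=0 PS=0]
  ✗ PROTECTION_VIOLATION  [2 reads]
#2 VA=0x2111E4 (w,user):
  L0: frame=0x1C idx=1 entry=0x2A007 [P=1 RW=1 US=1 PS=0]
  L1: frame=0x2A idx=17 entry=0x2B007 [P=1 RW=1 US=1 PS=0]
  ✓ 0x2B1E4  — 2 lookups
#3 VA=0x2215B44 (r,user):
  L0: frame=0x1C idx=17 entry=0x2E007 [P=1 RW=1 US=1 PS=0]
  L1: frame=0x2E idx=21 entry=0x30007 [P=1 RW=1 US=1 PS=0]
  ✓ 0x30B44  — 2 lookups

Access #0 fault: NONE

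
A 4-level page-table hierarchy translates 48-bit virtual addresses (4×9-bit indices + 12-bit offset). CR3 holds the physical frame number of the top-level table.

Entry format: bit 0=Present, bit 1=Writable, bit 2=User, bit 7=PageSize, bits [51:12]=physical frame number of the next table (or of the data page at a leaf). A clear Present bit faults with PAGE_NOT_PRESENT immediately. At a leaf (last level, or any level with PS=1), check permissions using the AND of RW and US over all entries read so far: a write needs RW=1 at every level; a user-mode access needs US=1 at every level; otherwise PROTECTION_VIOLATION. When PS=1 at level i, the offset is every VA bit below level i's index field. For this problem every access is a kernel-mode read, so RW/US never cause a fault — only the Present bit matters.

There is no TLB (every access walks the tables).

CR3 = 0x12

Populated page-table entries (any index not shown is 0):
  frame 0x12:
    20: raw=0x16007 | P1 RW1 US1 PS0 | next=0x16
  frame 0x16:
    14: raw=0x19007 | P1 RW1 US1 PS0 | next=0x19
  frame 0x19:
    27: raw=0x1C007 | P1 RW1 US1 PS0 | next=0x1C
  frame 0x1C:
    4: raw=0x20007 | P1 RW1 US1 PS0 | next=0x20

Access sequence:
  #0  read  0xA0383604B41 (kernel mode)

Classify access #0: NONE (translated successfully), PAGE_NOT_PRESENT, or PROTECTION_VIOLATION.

Per-access translation:
#0 VA=0xA0383604B41 (r,kernel):
  L0: frame=0x12 idx=20 entry=0x16007 [P=1 RW=1 US=1 PS=0]
  L1: frame=0x16 idx=14 entry=0x19007 [P=1 RW=1 US=1 PS=0]
  L2: frame=0x19 idx=27 entry=0x1C007 [P=1 RW=1 US=1 PS=0]
  L3: frame=0x1C idx=4 entry=0x20007 [P=1 RW=1 US=1 PS=0]
  ✓ 0x20B41  — 4 lookups

Access #0 fault: NONE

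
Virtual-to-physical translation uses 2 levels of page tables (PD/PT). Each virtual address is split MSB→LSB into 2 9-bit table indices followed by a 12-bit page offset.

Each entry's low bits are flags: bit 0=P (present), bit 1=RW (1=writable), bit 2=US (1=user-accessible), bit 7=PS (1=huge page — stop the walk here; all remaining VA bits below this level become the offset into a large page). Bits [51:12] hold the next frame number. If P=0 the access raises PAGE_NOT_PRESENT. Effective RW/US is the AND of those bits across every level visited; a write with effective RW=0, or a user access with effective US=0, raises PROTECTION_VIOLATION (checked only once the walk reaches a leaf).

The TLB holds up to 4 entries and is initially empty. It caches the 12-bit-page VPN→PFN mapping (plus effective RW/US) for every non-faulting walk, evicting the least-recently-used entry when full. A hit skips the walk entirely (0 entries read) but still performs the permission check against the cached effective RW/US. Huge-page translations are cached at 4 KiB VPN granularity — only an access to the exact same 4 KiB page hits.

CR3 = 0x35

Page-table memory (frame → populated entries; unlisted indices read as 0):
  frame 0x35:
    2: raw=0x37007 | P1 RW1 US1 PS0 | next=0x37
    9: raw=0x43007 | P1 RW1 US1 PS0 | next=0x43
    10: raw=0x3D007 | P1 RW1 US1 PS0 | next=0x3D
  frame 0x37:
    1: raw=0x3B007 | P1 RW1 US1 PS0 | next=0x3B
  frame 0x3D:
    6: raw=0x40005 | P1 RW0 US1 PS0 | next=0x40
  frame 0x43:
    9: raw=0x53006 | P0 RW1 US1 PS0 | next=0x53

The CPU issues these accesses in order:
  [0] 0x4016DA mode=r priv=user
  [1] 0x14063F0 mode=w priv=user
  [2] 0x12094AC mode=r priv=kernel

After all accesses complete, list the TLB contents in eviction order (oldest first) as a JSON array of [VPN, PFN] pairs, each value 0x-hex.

Trace:
#0 VA=0x4016DA (r,user):
  L0: frame=0x35 idx=2 entry=0x37007 [P=1 RW=1 US=1 PS=0]
  L1: frame=0x37 idx=1 entry=0x3B007 [P=1 RW=1 US=1 PS=0]
  ✓ 0x3B6DA  — 2 lookups
#1 VA=0x14063F0 (w,user):
  L0: frame=0x35 idx=10 entry=0x3D007 [P=1 RW=1 US=1 PS=0]
  L1: frame=0x3D idx=6 entry=0x40005 [P=1 RW=0 US=1 PS=0]
  ⇒ fault: PROTECTION_VIOLATION  — 2 lookups
#2 VA=0x12094AC (r,kernel):
  L0: frame=0x35 idx=9 entry=0x43007 [P=1 RW=1 US=1 PS=0]
  L1: frame=0x43 idx=9 entry=0x53006 [P=0 RW=1 US=1 PS=0]
  ⇒ fault: PAGE_NOT_PRESENT  — 2 lookups

TLB: [["0x401", "0x3B"]]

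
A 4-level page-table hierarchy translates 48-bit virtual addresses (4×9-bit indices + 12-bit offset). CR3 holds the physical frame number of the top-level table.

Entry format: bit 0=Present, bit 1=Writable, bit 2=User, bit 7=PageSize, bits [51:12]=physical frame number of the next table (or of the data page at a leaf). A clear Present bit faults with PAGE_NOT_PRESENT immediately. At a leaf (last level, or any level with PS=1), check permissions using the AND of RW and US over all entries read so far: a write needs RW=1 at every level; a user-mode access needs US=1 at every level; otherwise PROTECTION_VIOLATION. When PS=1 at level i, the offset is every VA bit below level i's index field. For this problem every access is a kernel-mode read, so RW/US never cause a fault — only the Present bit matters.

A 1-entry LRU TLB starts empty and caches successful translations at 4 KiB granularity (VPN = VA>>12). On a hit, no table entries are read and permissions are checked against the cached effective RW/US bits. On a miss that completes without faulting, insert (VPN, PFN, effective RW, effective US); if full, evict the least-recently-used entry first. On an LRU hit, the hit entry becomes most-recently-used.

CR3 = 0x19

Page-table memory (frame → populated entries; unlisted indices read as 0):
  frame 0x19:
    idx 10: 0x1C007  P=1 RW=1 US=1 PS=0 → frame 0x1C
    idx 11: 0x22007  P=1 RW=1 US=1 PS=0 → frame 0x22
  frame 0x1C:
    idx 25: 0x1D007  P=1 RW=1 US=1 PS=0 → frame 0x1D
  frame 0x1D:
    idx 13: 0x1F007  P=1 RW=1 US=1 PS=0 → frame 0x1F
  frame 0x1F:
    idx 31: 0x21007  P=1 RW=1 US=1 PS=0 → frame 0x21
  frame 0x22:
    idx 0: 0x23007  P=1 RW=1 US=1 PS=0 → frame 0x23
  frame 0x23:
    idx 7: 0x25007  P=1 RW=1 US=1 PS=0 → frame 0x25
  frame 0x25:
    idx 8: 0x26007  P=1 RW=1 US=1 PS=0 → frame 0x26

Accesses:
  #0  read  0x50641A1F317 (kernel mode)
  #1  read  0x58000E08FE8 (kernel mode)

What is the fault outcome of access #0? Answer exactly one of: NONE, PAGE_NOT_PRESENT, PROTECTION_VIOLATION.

Per-access translation:
#0 VA=0x50641A1F317 (r,kernel):
  L0 @0x19[10] → 0x1C007  P=1,RW=1,US=1,PS=0
  L1 @0x1C[25] → 0x1D007  P=1,RW=1,US=1,PS=0
  L2 @0x1D[13] → 0x1F007  P=1,RW=1,US=1,PS=0
  L3 @0x1F[31] → 0x21007  P=1,RW=1,US=1,PS=0
  ⇒ phys 0x21317  [4 reads]
#1 VA=0x58000E08FE8 (r,kernel):
  L0 @0x19[11] → 0x22007  P=1,RW=1,US=1,PS=0
  L1 @0x22[0] → 0x23007  P=1,RW=1,US=1,PS=0
  L2 @0x23[7] → 0x25007  P=1,RW=1,US=1,PS=0
  L3 @0x25[8] → 0x26007  P=1,RW=1,US=1,PS=0
  ⇒ phys 0x26FE8  [4 reads]

Access #0 fault: NONE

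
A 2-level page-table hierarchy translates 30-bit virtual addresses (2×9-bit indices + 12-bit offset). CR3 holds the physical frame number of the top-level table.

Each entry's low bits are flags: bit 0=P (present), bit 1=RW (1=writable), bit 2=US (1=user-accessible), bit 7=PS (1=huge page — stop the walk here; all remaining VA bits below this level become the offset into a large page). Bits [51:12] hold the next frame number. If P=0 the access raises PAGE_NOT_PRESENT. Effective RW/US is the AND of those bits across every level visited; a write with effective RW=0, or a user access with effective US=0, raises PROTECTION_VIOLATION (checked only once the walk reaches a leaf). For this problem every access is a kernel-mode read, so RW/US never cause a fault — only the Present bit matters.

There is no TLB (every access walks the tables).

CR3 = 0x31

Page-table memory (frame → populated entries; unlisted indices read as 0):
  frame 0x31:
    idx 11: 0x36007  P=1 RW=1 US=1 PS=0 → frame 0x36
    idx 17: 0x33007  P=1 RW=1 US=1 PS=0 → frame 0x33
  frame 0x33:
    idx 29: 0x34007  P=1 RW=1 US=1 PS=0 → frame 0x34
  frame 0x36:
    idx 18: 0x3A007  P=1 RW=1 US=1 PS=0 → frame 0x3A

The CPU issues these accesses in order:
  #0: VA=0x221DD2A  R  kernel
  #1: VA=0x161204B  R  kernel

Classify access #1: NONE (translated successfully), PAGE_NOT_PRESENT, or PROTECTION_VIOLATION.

Per-access translation:
#0 VA=0x221DD2A (r,kernel):
  L0 @0x31[17] → 0x33007  P=1,RW=1,US=1,PS=0
  L1 @0x33[29] → 0x34007  P=1,RW=1,US=1,PS=0
  ⇒ phys 0x34D2A  [2 reads]
#1 VA=0x161204B (r,kernel):
  L0 @0x31[11] → 0x36007  P=1,RW=1,US=1,PS=0
  L1 @0x36[18] → 0x3A007  P=1,RW=1,US=1,PS=0
  ⇒ phys 0x3A04B  [2 reads]

Access #1 fault: NONE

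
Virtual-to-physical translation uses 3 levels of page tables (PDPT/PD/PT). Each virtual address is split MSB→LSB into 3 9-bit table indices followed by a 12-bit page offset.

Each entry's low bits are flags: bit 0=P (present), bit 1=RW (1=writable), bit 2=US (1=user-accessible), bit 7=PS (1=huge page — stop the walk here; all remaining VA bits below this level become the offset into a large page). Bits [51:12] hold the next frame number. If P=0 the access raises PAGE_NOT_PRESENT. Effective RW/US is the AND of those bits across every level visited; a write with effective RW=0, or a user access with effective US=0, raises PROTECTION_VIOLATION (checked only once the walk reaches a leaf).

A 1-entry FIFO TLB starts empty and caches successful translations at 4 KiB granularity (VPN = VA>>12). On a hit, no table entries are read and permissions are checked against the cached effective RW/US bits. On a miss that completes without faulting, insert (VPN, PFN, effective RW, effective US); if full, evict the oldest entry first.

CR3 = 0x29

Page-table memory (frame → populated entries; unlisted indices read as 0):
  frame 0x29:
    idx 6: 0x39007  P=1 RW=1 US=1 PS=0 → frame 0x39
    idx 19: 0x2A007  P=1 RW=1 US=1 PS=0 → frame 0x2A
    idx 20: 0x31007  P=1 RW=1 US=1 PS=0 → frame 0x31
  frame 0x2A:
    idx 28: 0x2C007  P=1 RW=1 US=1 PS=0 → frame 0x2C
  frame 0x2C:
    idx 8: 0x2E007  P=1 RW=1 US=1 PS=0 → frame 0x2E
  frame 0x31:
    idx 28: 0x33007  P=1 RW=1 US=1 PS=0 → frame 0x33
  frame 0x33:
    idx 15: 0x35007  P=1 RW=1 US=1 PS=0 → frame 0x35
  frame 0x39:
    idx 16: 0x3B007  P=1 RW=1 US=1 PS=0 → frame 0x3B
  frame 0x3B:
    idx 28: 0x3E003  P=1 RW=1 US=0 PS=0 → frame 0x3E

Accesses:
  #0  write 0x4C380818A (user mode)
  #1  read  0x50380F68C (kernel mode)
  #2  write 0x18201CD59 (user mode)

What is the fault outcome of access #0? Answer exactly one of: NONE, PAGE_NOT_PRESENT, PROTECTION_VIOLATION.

Trace:
#0 VA=0x4C380818A (w,user):
  lvl0: tbl 0x29, slot 19 ⇒ 0x2A007 (P1/RW1/US1/PS0)
  lvl1: tbl 0x2A, slot 28 ⇒ 0x2C007 (P1/RW1/US1/PS0)
  lvl2: tbl 0x2C, slot 8 ⇒ 0x2E007 (P1/RW1/US1/PS0)
  ⇒ phys 0x2E18A  [3 reads]
#1 VA=0x50380F68C (r,kernel):
  lvl0: tbl 0x29, slot 20 ⇒ 0x31007 (P1/RW1/US1/PS0)
  lvl1: tbl 0x31, slot 28 ⇒ 0x33007 (P1/RW1/US1/PS0)
  lvl2: tbl 0x33, slot 15 ⇒ 0x35007 (P1/RW1/US1/PS0)
  ⇒ phys 0x3568C  [3 reads]
#2 VA=0x18201CD59 (w,user):
  lvl0: tbl 0x29, slot 6 ⇒ 0x39007 (P1/RW1/US1/PS0)
  lvl1: tbl 0x39, slot 16 ⇒ 0x3B007 (P1/RW1/US1/PS0)
  lvl2: tbl 0x3B, slot 28 ⇒ 0x3E003 (P1/RW1/US0/PS0)
  ⇒ fault: PROTECTION_VIOLATION  — 3 lookups

Access #0 fault: NONE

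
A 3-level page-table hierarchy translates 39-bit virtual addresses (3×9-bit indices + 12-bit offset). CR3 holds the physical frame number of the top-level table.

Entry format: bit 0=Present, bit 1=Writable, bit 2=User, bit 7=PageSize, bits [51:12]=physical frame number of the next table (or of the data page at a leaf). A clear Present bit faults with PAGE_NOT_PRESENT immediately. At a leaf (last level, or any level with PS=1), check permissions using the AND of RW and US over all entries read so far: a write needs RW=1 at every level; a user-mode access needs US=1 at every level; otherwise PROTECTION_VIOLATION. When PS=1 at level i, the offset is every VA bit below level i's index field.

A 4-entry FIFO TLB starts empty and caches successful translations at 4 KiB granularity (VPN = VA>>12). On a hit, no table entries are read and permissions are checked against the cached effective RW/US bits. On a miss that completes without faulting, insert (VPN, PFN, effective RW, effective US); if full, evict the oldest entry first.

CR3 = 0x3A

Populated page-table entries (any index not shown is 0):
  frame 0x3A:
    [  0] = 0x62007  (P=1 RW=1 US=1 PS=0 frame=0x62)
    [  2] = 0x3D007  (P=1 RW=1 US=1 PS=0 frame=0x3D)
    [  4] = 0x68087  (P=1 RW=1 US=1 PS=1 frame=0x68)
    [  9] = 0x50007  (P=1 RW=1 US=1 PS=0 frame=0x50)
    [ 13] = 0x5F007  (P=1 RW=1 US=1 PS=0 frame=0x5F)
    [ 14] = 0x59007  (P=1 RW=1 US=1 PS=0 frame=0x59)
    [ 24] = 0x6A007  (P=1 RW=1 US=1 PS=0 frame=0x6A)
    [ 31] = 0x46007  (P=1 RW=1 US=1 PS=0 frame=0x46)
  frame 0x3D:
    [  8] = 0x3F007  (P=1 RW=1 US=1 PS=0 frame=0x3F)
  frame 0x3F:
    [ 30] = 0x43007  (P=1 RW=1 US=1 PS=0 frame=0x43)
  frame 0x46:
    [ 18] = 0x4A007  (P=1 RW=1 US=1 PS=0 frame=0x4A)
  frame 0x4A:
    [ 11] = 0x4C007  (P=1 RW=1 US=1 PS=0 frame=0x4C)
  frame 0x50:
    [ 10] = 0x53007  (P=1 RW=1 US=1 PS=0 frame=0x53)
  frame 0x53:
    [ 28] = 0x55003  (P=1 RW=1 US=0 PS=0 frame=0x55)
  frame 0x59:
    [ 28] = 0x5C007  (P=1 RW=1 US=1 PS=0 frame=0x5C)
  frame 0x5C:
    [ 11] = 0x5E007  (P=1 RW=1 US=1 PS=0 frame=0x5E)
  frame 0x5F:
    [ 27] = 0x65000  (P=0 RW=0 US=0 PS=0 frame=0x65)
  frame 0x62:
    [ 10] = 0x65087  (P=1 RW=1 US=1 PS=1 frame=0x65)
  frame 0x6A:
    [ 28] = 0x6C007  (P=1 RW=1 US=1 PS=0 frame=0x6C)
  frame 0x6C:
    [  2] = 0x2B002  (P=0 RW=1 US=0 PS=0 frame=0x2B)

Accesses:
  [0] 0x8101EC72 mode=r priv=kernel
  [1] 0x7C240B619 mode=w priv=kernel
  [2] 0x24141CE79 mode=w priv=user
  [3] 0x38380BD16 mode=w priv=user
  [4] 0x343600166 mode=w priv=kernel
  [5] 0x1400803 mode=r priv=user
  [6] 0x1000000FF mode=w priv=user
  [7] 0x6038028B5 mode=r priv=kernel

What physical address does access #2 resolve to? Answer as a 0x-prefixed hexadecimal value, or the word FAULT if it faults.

Trace:
#0 VA=0x8101EC72 (r,kernel):
  [0] read 0x3A idx=2: raw=0x3D007 flags P=1 W=1 U=1 S=0
  [1] read 0x3D idx=8: raw=0x3F007 flags P=1 W=1 U=1 S=0
  [2] read 0x3F idx=30: raw=0x43007 flags P=1 W=1 U=1 S=0
  → PA=0x43C72  (3 entries read)
#1 VA=0x7C240B619 (w,kernel):
  [0] read 0x3A idx=31: raw=0x46007 flags P=1 W=1 U=1 S=0
  [1] read 0x46 idx=18: raw=0x4A007 flags P=1 W=1 U=1 S=0
  [2] read 0x4A idx=11: raw=0x4C007 flags P=1 W=1 U=1 S=0
  → PA=0x4C619  (3 entries read)
#2 VA=0x24141CE79 (w,user):
  [0] read 0x3A idx=9: raw=0x50007 flags P=1 W=1 U=1 S=0
  [1] read 0x50 idx=10: raw=0x53007 flags P=1 W=1 U=1 S=0
  [2] read 0x53 idx=28: raw=0x55003 flags P=1 W=1 U=0 S=0
  ✗ PROTECTION_VIOLATION  [3 reads]
#3 VA=0x38380BD16 (w,user):
  [0] read 0x3A idx=14: raw=0x59007 flags P=1 W=1 U=1 S=0
  [1] read 0x59 idx=28: raw=0x5C007 flags P=1 W=1 U=1 S=0
  [2] read 0x5C idx=11: raw=0x5E007 flags P=1 W=1 U=1 S=0
  → PA=0x5ED16  (3 entries read)
#4 VA=0x343600166 (w,kernel):
  [0] read 0x3A idx=13: raw=0x5F007 flags P=1 W=1 U=1 S=0
  [1] read 0x5F idx=27: raw=0x65000 flags P=0 W=0 U=0 S=0
  ✗ PAGE_NOT_PRESENT  [2 reads]
#5 VA=0x1400803 (r,user):
  [0] read 0x3A idx=0: raw=0x62007 flags P=1 W=1 U=1 S=0
  [1] read 0x62 idx=10: raw=0x65087 flags P=1 W=1 U=1 S=1
  → PA=0x65803 (huge @L1)  (2 entries read)
#6 VA=0x1000000FF (w,user):
  [0] read 0x3A idx=4: raw=0x68087 flags P=1 W=1 U=1 S=1
  → PA=0x680FF (huge @L0)  (1 entries read)
#7 VA=0x6038028B5 (r,kernel):
  [0] read 0x3A idx=24: raw=0x6A007 flags P=1 W=1 U=1 S=0
  [1] read 0x6A idx=28: raw=0x6C007 flags P=1 W=1 U=1 S=0
  [2] read 0x6C idx=2: raw=0x2B002 flags P=0 W=1 U=0 S=0
  ✗ PAGE_NOT_PRESENT  [3 reads]

Access #2 PA: FAULT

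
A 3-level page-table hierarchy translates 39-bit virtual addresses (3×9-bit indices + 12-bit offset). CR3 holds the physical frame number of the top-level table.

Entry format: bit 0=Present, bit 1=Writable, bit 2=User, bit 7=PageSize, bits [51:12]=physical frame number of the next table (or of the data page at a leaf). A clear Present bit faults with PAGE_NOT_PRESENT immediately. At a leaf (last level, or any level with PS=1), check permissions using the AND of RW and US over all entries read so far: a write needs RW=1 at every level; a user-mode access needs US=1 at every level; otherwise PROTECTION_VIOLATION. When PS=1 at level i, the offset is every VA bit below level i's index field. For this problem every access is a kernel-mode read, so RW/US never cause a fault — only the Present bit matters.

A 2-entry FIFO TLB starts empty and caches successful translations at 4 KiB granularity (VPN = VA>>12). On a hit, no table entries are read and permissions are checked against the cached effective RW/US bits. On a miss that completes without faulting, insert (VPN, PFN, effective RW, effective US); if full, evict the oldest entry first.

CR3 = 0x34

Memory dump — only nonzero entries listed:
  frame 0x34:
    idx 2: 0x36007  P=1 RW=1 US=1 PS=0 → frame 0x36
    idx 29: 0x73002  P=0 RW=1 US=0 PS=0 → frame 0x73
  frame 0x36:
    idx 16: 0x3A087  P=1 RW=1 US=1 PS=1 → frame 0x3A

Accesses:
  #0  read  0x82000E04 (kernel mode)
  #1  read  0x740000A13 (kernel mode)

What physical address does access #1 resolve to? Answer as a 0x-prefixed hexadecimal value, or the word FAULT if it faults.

Trace:
#0 VA=0x82000E04 (r,kernel):
  [0] read 0x34 idx=2: raw=0x36007 flags P=1 W=1 U=1 S=0
  [1] read 0x36 idx=16: raw=0x3A087 flags P=1 W=1 U=1 S=1
  → PA=0x3AE04 (huge @L1)  (2 entries read)
#1 VA=0x740000A13 (r,kernel):
  [0] read 0x34 idx=29: raw=0x73002 flags P=0 W=1 U=0 S=0
  ✗ PAGE_NOT_PRESENT  [1 reads]

Access #1 PA: FAULT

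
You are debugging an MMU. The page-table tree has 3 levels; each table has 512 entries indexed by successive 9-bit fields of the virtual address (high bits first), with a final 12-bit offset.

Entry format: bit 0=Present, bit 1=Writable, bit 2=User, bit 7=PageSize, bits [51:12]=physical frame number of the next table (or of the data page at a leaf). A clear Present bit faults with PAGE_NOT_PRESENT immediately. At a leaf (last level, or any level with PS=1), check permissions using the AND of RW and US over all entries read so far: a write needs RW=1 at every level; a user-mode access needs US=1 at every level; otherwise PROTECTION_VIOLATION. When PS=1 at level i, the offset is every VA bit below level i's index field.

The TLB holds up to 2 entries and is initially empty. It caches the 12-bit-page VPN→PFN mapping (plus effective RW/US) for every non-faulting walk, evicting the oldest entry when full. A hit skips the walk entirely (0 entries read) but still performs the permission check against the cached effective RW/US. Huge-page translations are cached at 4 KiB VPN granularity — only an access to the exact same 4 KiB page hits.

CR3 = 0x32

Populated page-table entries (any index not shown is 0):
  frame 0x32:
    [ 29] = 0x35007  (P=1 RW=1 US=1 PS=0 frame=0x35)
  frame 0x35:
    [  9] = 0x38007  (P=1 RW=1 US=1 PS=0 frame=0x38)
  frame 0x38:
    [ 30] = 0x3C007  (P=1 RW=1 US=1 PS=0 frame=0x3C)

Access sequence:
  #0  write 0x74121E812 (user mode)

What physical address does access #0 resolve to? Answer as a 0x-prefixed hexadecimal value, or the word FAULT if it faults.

Trace:
#0 VA=0x74121E812 (w,user):
  lvl0: tbl 0x32, slot 29 ⇒ 0x35007 (P1/RW1/US1/PS0)
  lvl1: tbl 0x35, slot 9 ⇒ 0x38007 (P1/RW1/US1/PS0)
  lvl2: tbl 0x38, slot 30 ⇒ 0x3C007 (P1/RW1/US1/PS0)
  ⇒ phys 0x3C812  [3 reads]

Access #0 PA: 0x3C812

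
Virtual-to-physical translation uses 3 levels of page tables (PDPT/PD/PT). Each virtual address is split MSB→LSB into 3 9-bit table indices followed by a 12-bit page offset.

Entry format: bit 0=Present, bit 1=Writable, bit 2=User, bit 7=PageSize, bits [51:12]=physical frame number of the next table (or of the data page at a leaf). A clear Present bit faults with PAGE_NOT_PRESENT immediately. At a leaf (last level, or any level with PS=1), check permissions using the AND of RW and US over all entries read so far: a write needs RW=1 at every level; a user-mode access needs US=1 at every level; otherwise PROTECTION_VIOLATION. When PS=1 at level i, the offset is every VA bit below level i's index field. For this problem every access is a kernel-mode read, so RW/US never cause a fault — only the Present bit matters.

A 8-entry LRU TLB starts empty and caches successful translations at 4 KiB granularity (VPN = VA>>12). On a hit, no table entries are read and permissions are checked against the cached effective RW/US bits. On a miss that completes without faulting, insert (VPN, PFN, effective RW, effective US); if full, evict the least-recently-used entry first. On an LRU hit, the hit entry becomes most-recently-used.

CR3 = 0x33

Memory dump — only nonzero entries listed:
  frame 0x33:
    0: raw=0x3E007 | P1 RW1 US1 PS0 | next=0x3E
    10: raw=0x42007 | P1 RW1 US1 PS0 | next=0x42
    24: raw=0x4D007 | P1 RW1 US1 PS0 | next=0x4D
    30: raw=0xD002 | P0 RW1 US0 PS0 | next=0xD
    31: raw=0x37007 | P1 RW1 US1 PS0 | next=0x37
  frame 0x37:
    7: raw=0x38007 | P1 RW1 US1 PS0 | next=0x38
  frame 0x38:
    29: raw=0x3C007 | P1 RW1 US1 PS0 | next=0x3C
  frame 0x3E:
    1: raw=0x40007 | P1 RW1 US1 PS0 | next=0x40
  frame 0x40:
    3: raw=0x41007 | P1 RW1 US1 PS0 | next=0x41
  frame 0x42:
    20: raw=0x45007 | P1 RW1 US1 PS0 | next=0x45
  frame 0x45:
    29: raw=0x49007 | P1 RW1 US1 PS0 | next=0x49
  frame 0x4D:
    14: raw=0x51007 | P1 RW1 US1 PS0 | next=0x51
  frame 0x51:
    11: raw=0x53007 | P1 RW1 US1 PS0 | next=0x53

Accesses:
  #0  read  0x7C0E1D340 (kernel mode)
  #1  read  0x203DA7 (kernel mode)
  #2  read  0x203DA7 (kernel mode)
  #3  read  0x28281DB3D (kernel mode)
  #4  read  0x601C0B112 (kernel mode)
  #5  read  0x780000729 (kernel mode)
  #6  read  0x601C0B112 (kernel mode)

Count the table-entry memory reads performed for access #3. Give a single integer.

Trace:
#0 VA=0x7C0E1D340 (r,kernel):
  lvl0: tbl 0x33, slot 31 ⇒ 0x37007 (P1/RW1/US1/PS0)
  lvl1: tbl 0x37, slot 7 ⇒ 0x38007 (P1/RW1/US1/PS0)
  lvl2: tbl 0x38, slot 29 ⇒ 0x3C007 (P1/RW1/US1/PS0)
  ✓ 0x3C340  — 3 lookups
#1 VA=0x203DA7 (r,kernel):
  lvl0: tbl 0x33, slot 0 ⇒ 0x3E007 (P1/RW1/US1/PS0)
  lvl1: tbl 0x3E, slot 1 ⇒ 0x40007 (P1/RW1/US1/PS0)
  lvl2: tbl 0x40, slot 3 ⇒ 0x41007 (P1/RW1/US1/PS0)
  ✓ 0x41DA7  — 3 lookups
#2 VA=0x203DA7 (r,kernel):
  TLB hit vpn=0x203 → PA=0x41DA7
#3 VA=0x28281DB3D (r,kernel):
  lvl0: tbl 0x33, slot 10 ⇒ 0x42007 (P1/RW1/US1/PS0)
  lvl1: tbl 0x42, slot 20 ⇒ 0x45007 (P1/RW1/US1/PS0)
  lvl2: tbl 0x45, slot 29 ⇒ 0x49007 (P1/RW1/US1/PS0)
  ✓ 0x49B3D  — 3 lookups
#4 VA=0x601C0B112 (r,kernel):
  lvl0: tbl 0x33, slot 24 ⇒ 0x4D007 (P1/RW1/US1/PS0)
  lvl1: tbl 0x4D, slot 14 ⇒ 0x51007 (P1/RW1/US1/PS0)
  lvl2: tbl 0x51, slot 11 ⇒ 0x53007 (P1/RW1/US1/PS0)
  ✓ 0x53112  — 3 lookups
#5 VA=0x780000729 (r,kernel):
  lvl0: tbl 0x33, slot 30 ⇒ 0xD002 (P0/RW1/US0/PS0)
  ✗ PAGE_NOT_PRESENT  [1 reads]
#6 VA=0x601C0B112 (r,kernel):
  TLB hit vpn=0x601C0B → PA=0x53112

Entries read for #3: 3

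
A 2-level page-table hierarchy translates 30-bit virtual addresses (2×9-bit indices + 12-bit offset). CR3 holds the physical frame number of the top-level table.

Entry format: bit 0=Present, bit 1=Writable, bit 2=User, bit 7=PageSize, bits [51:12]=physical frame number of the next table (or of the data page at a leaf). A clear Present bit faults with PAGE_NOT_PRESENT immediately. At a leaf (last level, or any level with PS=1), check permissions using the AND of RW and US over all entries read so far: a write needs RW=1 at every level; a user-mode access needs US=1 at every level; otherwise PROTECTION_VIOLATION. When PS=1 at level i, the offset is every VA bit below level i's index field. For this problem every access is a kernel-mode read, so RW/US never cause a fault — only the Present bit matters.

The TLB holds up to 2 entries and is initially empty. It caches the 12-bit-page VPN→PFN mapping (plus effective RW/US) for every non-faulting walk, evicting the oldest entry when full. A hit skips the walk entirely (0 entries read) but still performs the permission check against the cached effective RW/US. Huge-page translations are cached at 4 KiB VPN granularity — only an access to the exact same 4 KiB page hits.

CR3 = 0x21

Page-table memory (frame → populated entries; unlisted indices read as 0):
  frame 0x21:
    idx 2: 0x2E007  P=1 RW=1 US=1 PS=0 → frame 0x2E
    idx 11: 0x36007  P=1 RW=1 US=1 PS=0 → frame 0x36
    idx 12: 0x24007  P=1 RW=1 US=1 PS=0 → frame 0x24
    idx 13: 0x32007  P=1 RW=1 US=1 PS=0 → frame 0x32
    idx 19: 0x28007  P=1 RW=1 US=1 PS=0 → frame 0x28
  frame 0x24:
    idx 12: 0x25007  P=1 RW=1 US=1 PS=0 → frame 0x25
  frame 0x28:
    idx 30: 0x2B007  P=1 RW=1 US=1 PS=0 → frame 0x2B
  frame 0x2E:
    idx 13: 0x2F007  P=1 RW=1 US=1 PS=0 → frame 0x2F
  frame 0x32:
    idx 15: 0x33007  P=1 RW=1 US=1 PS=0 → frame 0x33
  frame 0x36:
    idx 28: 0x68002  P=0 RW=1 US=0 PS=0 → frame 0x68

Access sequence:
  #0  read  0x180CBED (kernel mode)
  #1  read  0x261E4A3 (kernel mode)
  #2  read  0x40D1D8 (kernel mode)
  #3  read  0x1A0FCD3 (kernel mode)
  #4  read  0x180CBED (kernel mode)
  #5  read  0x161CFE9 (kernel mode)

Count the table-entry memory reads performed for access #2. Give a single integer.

Walk each access:
#0 VA=0x180CBED (r,kernel):
  L0 @0x21[12] → 0x24007  P=1,RW=1,US=1,PS=0
  L1 @0x24[12] → 0x25007  P=1,RW=1,US=1,PS=0
  ✓ 0x25BED  — 2 lookups
#1 VA=0x261E4A3 (r,kernel):
  L0 @0x21[19] → 0x28007  P=1,RW=1,US=1,PS=0
  L1 @0x28[30] → 0x2B007  P=1,RW=1,US=1,PS=0
  ✓ 0x2B4A3  — 2 lookups
#2 VA=0x40D1D8 (r,kernel):
  L0 @0x21[2] → 0x2E007  P=1,RW=1,US=1,PS=0
  L1 @0x2E[13] → 0x2F007  P=1,RW=1,US=1,PS=0
  ✓ 0x2F1D8  — 2 lookups
#3 VA=0x1A0FCD3 (r,kernel):
  L0 @0x21[13] → 0x32007  P=1,RW=1,US=1,PS=0
  L1 @0x32[15] → 0x33007  P=1,RW=1,US=1,PS=0
  ✓ 0x33CD3  — 2 lookups
#4 VA=0x180CBED (r,kernel):
  L0 @0x21[12] → 0x24007  P=1,RW=1,US=1,PS=0
  L1 @0x24[12] → 0x25007  P=1,RW=1,US=1,PS=0
  ✓ 0x25BED  — 2 lookups
#5 VA=0x161CFE9 (r,kernel):
  L0 @0x21[11] → 0x36007  P=1,RW=1,US=1,PS=0
  L1 @0x36[28] → 0x68002  P=0,RW=1,US=0,PS=0
  ✗ PAGE_NOT_PRESENT  [2 reads]

Entries read for #2: 2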